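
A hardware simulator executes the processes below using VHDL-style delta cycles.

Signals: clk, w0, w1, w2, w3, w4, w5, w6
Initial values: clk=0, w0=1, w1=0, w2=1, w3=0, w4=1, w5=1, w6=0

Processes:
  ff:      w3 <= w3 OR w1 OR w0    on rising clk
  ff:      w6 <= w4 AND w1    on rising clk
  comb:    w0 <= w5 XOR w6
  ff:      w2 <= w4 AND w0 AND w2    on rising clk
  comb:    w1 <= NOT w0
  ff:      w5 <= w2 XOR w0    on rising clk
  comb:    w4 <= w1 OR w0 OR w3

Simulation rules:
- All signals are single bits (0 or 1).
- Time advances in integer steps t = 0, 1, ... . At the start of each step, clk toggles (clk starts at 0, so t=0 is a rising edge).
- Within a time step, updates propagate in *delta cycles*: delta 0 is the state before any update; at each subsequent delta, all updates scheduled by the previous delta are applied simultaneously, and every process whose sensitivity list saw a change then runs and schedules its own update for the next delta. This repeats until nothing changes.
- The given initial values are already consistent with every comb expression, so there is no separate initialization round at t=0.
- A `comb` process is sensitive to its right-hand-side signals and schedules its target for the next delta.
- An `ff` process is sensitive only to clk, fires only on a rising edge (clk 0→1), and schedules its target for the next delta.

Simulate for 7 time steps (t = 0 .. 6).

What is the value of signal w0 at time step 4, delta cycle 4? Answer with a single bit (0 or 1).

1

[bits: clk,w0,w6,w5,w3,w2,w4,w1]
t=0: Δ0=01010110 Δ1=11010110 Δ2=11001110 Δ3=10001110 Δ4=10001111 | 4Δ
t=1: Δ0=10001111 Δ1=00001111 | 1Δ
t=2: Δ0=00001111 Δ1=10001111 Δ2=10111011 | 2Δ
t=3: Δ0=10111011 Δ1=00111011 | 1Δ
t=4: Δ0=00111011 Δ1=10111011 Δ2=10101011 Δ3=11101011 Δ4=11101010 | 4Δ
t=5: Δ0=11101010 Δ1=01101010 | 1Δ
t=6: Δ0=01101010 Δ1=11101010 Δ2=11011010 | 2Δ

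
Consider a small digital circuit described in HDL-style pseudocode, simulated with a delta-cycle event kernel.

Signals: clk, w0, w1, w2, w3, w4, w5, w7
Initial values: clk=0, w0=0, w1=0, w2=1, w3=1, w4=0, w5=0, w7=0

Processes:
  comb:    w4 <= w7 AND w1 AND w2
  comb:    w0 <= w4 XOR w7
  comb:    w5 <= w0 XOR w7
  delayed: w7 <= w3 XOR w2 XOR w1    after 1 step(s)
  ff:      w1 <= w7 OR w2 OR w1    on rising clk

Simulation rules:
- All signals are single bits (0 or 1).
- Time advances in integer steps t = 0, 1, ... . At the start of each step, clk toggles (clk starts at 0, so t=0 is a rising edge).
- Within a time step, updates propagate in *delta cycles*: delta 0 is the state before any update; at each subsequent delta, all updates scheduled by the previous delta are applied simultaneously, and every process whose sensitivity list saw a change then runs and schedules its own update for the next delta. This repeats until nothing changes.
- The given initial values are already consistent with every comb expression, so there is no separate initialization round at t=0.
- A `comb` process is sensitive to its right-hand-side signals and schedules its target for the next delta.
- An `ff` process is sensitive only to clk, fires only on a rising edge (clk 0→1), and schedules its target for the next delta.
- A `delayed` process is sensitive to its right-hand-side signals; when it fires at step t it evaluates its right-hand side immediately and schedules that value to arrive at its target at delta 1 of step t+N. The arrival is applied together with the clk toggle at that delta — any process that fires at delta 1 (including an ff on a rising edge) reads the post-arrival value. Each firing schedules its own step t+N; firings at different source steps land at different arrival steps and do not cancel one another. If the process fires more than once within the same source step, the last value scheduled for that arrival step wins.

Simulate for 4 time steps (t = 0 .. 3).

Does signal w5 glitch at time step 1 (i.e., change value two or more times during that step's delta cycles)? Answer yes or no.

yes

t=0 Δ0: w3=1 w0=0 w1=0 w2=1 clk=0 w7=0 w5=0 w4=0
  Δ1: clk:0→1
  Δ2: w1:0→1
  (2Δ to stable)
t=1 Δ0: w3=1 w0=0 w1=1 w2=1 clk=1 w7=0 w5=0 w4=0
  Δ1: clk:1→0, w7:0→1
  Δ2: w0:0→1, w5:0→1, w4:0→1
  Δ3: w0:1→0, w5:1→0
  Δ4: w5:0→1
  (4Δ to stable)
t=2 Δ0: w3=1 w0=0 w1=1 w2=1 clk=0 w7=1 w5=1 w4=1
  Δ1: clk:0→1
  (1Δ to stable)
t=3 Δ0: w3=1 w0=0 w1=1 w2=1 clk=1 w7=1 w5=1 w4=1
  Δ1: clk:1→0
  (1Δ to stable)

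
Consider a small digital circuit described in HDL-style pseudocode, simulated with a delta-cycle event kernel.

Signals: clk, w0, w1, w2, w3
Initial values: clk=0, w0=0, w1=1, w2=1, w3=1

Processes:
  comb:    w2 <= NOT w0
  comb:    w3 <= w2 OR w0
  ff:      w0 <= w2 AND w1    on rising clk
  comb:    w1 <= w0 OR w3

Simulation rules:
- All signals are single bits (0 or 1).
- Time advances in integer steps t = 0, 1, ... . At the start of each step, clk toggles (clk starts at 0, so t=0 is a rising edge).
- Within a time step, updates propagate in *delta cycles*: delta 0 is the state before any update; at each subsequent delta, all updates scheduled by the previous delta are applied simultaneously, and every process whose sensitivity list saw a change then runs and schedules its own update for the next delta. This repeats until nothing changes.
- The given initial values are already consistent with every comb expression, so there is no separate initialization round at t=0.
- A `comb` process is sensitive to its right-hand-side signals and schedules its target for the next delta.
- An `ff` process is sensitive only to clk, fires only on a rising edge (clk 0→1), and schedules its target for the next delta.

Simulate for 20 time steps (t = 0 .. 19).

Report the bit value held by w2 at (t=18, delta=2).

[bits: w1,w3,clk,w2,w0]
t=0: Δ0=11010 Δ1=11110 Δ2=11111 Δ3=11101 | 3Δ
t=1: Δ0=11101 Δ1=11001 | 1Δ
t=2: Δ0=11001 Δ1=11101 Δ2=11100 Δ3=10110 Δ4=01110 Δ5=11110 | 5Δ
t=3: Δ0=11110 Δ1=11010 | 1Δ
t=4: Δ0=11010 Δ1=11110 Δ2=11111 Δ3=11101 | 3Δ
t=5: Δ0=11101 Δ1=11001 | 1Δ
t=6: Δ0=11001 Δ1=11101 Δ2=11100 Δ3=10110 Δ4=01110 Δ5=11110 | 5Δ
t=7: Δ0=11110 Δ1=11010 | 1Δ
t=8: Δ0=11010 Δ1=11110 Δ2=11111 Δ3=11101 | 3Δ
t=9: Δ0=11101 Δ1=11001 | 1Δ
t=10: Δ0=11001 Δ1=11101 Δ2=11100 Δ3=10110 Δ4=01110 Δ5=11110 | 5Δ
t=11: Δ0=11110 Δ1=11010 | 1Δ
t=12: Δ0=11010 Δ1=11110 Δ2=11111 Δ3=11101 | 3Δ
t=13: Δ0=11101 Δ1=11001 | 1Δ
t=14: Δ0=11001 Δ1=11101 Δ2=11100 Δ3=10110 Δ4=01110 Δ5=11110 | 5Δ
t=15: Δ0=11110 Δ1=11010 | 1Δ
t=16: Δ0=11010 Δ1=11110 Δ2=11111 Δ3=11101 | 3Δ
t=17: Δ0=11101 Δ1=11001 | 1Δ
t=18: Δ0=11001 Δ1=11101 Δ2=11100 Δ3=10110 Δ4=01110 Δ5=11110 | 5Δ
t=19: Δ0=11110 Δ1=11010 | 1Δ

0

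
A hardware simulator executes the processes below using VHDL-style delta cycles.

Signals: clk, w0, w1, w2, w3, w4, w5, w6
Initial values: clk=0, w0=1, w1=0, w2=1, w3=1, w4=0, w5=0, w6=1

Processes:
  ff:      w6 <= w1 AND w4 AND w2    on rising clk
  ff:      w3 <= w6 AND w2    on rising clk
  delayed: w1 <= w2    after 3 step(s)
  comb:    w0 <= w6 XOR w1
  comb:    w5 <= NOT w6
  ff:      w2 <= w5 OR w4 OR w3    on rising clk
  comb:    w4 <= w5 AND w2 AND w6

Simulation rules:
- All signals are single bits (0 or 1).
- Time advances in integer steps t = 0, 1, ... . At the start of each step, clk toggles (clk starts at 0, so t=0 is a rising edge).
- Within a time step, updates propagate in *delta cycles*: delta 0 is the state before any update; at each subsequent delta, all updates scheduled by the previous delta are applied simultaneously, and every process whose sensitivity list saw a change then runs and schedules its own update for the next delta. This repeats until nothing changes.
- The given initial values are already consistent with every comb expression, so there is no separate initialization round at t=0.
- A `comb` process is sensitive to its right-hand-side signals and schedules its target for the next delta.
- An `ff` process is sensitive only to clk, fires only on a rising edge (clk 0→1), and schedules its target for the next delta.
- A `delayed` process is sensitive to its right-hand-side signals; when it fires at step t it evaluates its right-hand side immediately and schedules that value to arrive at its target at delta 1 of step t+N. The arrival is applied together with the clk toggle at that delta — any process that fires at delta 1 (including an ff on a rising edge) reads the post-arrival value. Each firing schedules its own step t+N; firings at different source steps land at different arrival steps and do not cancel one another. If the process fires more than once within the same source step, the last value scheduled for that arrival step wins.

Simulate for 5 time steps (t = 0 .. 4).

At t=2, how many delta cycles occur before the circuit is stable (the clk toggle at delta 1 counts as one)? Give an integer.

[bits: w5,clk,w2,w6,w0,w1,w3,w4]
t=0: Δ0=00111010 Δ1=01111010 Δ2=01101010 Δ3=11100010 | 3Δ
t=1: Δ0=11100010 Δ1=10100010 | 1Δ
t=2: Δ0=10100010 Δ1=11100010 Δ2=11100000 | 2Δ
t=3: Δ0=11100000 Δ1=10100000 | 1Δ
t=4: Δ0=10100000 Δ1=11100000 | 1Δ

2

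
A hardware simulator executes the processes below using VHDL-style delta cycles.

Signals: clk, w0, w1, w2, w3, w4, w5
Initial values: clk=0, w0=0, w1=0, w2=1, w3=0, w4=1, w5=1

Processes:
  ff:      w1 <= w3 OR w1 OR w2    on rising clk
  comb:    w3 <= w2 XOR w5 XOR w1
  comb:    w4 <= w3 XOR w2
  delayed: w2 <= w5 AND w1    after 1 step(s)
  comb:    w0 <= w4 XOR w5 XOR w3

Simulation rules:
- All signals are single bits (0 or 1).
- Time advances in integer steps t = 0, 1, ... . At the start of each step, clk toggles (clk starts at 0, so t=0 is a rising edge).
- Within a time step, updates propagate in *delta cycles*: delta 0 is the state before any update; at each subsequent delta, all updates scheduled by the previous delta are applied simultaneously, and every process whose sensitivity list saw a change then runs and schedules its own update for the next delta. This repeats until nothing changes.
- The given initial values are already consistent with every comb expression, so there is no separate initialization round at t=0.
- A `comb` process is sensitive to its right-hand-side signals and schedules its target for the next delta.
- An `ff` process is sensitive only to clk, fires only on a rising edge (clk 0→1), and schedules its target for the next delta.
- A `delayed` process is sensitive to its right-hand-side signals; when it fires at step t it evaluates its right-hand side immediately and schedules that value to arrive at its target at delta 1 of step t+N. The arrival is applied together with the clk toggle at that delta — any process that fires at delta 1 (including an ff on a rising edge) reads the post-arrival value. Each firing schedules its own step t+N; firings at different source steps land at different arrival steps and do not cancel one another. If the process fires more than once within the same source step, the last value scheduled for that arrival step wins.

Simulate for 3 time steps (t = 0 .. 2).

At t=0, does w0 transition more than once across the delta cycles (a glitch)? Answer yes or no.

t=0 Δ0: w5=1 w0=0 w4=1 w2=1 clk=0 w3=0 w1=0
  Δ1: clk:0→1
  Δ2: w1:0→1
  Δ3: w3:0→1
  Δ4: w0:0→1, w4:1→0
  Δ5: w0:1→0
  (5Δ to stable)
t=1 Δ0: w5=1 w0=0 w4=0 w2=1 clk=1 w3=1 w1=1
  Δ1: clk:1→0
  (1Δ to stable)
t=2 Δ0: w5=1 w0=0 w4=0 w2=1 clk=0 w3=1 w1=1
  Δ1: clk:0→1
  (1Δ to stable)

yes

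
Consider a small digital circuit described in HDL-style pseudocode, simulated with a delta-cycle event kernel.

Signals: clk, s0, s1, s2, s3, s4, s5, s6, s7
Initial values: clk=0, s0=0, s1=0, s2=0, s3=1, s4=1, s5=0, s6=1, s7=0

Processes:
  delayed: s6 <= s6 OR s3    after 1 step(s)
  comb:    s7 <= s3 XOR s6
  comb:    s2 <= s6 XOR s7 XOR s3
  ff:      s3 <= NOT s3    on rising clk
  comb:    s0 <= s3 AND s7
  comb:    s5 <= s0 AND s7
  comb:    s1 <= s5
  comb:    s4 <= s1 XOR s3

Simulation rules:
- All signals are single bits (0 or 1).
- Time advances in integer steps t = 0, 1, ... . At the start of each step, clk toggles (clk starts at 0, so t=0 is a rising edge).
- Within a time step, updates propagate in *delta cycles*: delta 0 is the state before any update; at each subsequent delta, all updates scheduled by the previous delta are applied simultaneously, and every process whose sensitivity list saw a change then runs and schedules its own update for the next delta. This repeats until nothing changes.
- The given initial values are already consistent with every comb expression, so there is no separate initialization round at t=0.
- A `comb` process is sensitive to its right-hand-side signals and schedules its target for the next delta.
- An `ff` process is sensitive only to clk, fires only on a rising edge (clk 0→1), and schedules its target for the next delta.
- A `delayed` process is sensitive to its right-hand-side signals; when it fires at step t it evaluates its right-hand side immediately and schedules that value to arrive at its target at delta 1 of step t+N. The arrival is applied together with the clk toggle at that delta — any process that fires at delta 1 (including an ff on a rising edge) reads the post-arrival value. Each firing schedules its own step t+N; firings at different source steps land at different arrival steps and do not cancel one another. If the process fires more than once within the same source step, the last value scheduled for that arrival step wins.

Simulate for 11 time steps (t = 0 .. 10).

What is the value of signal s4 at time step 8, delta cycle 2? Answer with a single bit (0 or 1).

t=0 Δ0: s4=1 s5=0 clk=0 s7=0 s2=0 s1=0 s6=1 s3=1 s0=0
  Δ1: clk:0→1
  Δ2: s3:1→0
  Δ3: s4:1→0, s7:0→1, s2:0→1
  Δ4: s2:1→0
  (4Δ to stable)
t=1 Δ0: s4=0 s5=0 clk=1 s7=1 s2=0 s1=0 s6=1 s3=0 s0=0
  Δ1: clk:1→0
  (1Δ to stable)
t=2 Δ0: s4=0 s5=0 clk=0 s7=1 s2=0 s1=0 s6=1 s3=0 s0=0
  Δ1: clk:0→1
  Δ2: s3:0→1
  Δ3: s4:0→1, s7:1→0, s2:0→1, s0:0→1
  Δ4: s2:1→0, s0:1→0
  (4Δ to stable)
t=3 Δ0: s4=1 s5=0 clk=1 s7=0 s2=0 s1=0 s6=1 s3=1 s0=0
  Δ1: clk:1→0
  (1Δ to stable)
t=4 Δ0: s4=1 s5=0 clk=0 s7=0 s2=0 s1=0 s6=1 s3=1 s0=0
  Δ1: clk:0→1
  Δ2: s3:1→0
  Δ3: s4:1→0, s7:0→1, s2:0→1
  Δ4: s2:1→0
  (4Δ to stable)
t=5 Δ0: s4=0 s5=0 clk=1 s7=1 s2=0 s1=0 s6=1 s3=0 s0=0
  Δ1: clk:1→0
  (1Δ to stable)
t=6 Δ0: s4=0 s5=0 clk=0 s7=1 s2=0 s1=0 s6=1 s3=0 s0=0
  Δ1: clk:0→1
  Δ2: s3:0→1
  Δ3: s4:0→1, s7:1→0, s2:0→1, s0:0→1
  Δ4: s2:1→0, s0:1→0
  (4Δ to stable)
t=7 Δ0: s4=1 s5=0 clk=1 s7=0 s2=0 s1=0 s6=1 s3=1 s0=0
  Δ1: clk:1→0
  (1Δ to stable)
t=8 Δ0: s4=1 s5=0 clk=0 s7=0 s2=0 s1=0 s6=1 s3=1 s0=0
  Δ1: clk:0→1
  Δ2: s3:1→0
  Δ3: s4:1→0, s7:0→1, s2:0→1
  Δ4: s2:1→0
  (4Δ to stable)
t=9 Δ0: s4=0 s5=0 clk=1 s7=1 s2=0 s1=0 s6=1 s3=0 s0=0
  Δ1: clk:1→0
  (1Δ to stable)
t=10 Δ0: s4=0 s5=0 clk=0 s7=1 s2=0 s1=0 s6=1 s3=0 s0=0
  Δ1: clk:0→1
  Δ2: s3:0→1
  Δ3: s4:0→1, s7:1→0, s2:0→1, s0:0→1
  Δ4: s2:1→0, s0:1→0
  (4Δ to stable)

1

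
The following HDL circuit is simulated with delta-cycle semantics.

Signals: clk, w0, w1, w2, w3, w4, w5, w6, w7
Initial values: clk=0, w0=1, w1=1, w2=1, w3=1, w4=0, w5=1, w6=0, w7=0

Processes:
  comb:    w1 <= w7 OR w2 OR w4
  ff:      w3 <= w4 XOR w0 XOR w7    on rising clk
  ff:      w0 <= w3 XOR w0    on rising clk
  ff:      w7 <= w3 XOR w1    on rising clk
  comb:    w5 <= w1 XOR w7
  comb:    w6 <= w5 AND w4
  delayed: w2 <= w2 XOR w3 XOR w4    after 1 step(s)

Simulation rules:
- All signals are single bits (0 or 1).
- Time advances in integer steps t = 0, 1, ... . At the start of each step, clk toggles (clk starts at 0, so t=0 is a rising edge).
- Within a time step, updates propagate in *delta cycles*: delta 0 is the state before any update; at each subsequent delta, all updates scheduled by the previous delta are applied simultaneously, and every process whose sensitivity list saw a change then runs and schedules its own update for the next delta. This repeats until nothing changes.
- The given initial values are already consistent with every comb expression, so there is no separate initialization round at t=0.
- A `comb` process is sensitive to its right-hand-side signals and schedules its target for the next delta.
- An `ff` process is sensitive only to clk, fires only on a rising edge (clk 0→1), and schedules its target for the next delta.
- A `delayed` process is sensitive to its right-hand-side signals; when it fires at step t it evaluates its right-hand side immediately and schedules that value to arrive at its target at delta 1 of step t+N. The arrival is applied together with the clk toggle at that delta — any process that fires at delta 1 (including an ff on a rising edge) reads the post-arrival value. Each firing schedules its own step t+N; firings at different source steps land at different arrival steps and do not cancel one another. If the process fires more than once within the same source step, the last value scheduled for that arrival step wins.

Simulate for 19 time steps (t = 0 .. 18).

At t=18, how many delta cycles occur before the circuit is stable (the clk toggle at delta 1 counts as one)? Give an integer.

[bits: w3,w7,w5,w0,w6,clk,w4,w2,w1]
t=0: Δ0=101100011 Δ1=101101011 Δ2=101001011 | 2Δ
t=1: Δ0=101001011 Δ1=101000011 | 1Δ
t=2: Δ0=101000011 Δ1=101001011 Δ2=001101011 | 2Δ
t=3: Δ0=001101011 Δ1=001100011 | 1Δ
t=4: Δ0=001100011 Δ1=001101011 Δ2=111101011 Δ3=110101011 | 3Δ
t=5: Δ0=110101011 Δ1=110100001 | 1Δ
t=6: Δ0=110100001 Δ1=110101011 Δ2=000001011 Δ3=001001011 | 3Δ
t=7: Δ0=001001011 Δ1=001000011 | 1Δ
t=8: Δ0=001000011 Δ1=001001011 Δ2=011001011 Δ3=010001011 | 3Δ
t=9: Δ0=010001011 Δ1=010000011 | 1Δ
t=10: Δ0=010000011 Δ1=010001011 Δ2=110001011 | 2Δ
t=11: Δ0=110001011 Δ1=110000001 | 1Δ
t=12: Δ0=110000001 Δ1=110001011 Δ2=100101011 Δ3=101101011 | 3Δ
t=13: Δ0=101101011 Δ1=101100001 Δ2=101100000 Δ3=100100000 | 3Δ
t=14: Δ0=100100000 Δ1=100101010 Δ2=110001011 | 2Δ
t=15: Δ0=110001011 Δ1=110000001 | 1Δ
t=16: Δ0=110000001 Δ1=110001011 Δ2=100101011 Δ3=101101011 | 3Δ
t=17: Δ0=101101011 Δ1=101100001 Δ2=101100000 Δ3=100100000 | 3Δ
t=18: Δ0=100100000 Δ1=100101010 Δ2=110001011 | 2Δ

2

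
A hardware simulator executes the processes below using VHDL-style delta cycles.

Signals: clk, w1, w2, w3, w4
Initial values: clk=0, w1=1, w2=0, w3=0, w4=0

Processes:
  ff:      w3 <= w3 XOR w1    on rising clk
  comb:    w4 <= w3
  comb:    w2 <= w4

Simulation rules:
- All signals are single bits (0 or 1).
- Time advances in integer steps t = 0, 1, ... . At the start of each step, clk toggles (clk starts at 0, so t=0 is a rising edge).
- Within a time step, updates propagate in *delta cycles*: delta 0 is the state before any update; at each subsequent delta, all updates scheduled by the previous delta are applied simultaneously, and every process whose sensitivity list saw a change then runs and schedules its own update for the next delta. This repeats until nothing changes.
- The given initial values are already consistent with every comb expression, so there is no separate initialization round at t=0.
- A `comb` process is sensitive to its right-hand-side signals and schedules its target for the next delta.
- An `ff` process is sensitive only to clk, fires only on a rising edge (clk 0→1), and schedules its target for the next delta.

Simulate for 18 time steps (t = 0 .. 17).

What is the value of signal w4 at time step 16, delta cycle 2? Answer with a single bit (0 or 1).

0

t=0 Δ0: w3=0 clk=0 w4=0 w1=1 w2=0
  Δ1: clk:0→1
  Δ2: w3:0→1
  Δ3: w4:0→1
  Δ4: w2:0→1
  (4Δ to stable)
t=1 Δ0: w3=1 clk=1 w4=1 w1=1 w2=1
  Δ1: clk:1→0
  (1Δ to stable)
t=2 Δ0: w3=1 clk=0 w4=1 w1=1 w2=1
  Δ1: clk:0→1
  Δ2: w3:1→0
  Δ3: w4:1→0
  Δ4: w2:1→0
  (4Δ to stable)
t=3 Δ0: w3=0 clk=1 w4=0 w1=1 w2=0
  Δ1: clk:1→0
  (1Δ to stable)
t=4 Δ0: w3=0 clk=0 w4=0 w1=1 w2=0
  Δ1: clk:0→1
  Δ2: w3:0→1
  Δ3: w4:0→1
  Δ4: w2:0→1
  (4Δ to stable)
t=5 Δ0: w3=1 clk=1 w4=1 w1=1 w2=1
  Δ1: clk:1→0
  (1Δ to stable)
t=6 Δ0: w3=1 clk=0 w4=1 w1=1 w2=1
  Δ1: clk:0→1
  Δ2: w3:1→0
  Δ3: w4:1→0
  Δ4: w2:1→0
  (4Δ to stable)
t=7 Δ0: w3=0 clk=1 w4=0 w1=1 w2=0
  Δ1: clk:1→0
  (1Δ to stable)
t=8 Δ0: w3=0 clk=0 w4=0 w1=1 w2=0
  Δ1: clk:0→1
  Δ2: w3:0→1
  Δ3: w4:0→1
  Δ4: w2:0→1
  (4Δ to stable)
t=9 Δ0: w3=1 clk=1 w4=1 w1=1 w2=1
  Δ1: clk:1→0
  (1Δ to stable)
t=10 Δ0: w3=1 clk=0 w4=1 w1=1 w2=1
  Δ1: clk:0→1
  Δ2: w3:1→0
  Δ3: w4:1→0
  Δ4: w2:1→0
  (4Δ to stable)
t=11 Δ0: w3=0 clk=1 w4=0 w1=1 w2=0
  Δ1: clk:1→0
  (1Δ to stable)
t=12 Δ0: w3=0 clk=0 w4=0 w1=1 w2=0
  Δ1: clk:0→1
  Δ2: w3:0→1
  Δ3: w4:0→1
  Δ4: w2:0→1
  (4Δ to stable)
t=13 Δ0: w3=1 clk=1 w4=1 w1=1 w2=1
  Δ1: clk:1→0
  (1Δ to stable)
t=14 Δ0: w3=1 clk=0 w4=1 w1=1 w2=1
  Δ1: clk:0→1
  Δ2: w3:1→0
  Δ3: w4:1→0
  Δ4: w2:1→0
  (4Δ to stable)
t=15 Δ0: w3=0 clk=1 w4=0 w1=1 w2=0
  Δ1: clk:1→0
  (1Δ to stable)
t=16 Δ0: w3=0 clk=0 w4=0 w1=1 w2=0
  Δ1: clk:0→1
  Δ2: w3:0→1
  Δ3: w4:0→1
  Δ4: w2:0→1
  (4Δ to stable)
t=17 Δ0: w3=1 clk=1 w4=1 w1=1 w2=1
  Δ1: clk:1→0
  (1Δ to stable)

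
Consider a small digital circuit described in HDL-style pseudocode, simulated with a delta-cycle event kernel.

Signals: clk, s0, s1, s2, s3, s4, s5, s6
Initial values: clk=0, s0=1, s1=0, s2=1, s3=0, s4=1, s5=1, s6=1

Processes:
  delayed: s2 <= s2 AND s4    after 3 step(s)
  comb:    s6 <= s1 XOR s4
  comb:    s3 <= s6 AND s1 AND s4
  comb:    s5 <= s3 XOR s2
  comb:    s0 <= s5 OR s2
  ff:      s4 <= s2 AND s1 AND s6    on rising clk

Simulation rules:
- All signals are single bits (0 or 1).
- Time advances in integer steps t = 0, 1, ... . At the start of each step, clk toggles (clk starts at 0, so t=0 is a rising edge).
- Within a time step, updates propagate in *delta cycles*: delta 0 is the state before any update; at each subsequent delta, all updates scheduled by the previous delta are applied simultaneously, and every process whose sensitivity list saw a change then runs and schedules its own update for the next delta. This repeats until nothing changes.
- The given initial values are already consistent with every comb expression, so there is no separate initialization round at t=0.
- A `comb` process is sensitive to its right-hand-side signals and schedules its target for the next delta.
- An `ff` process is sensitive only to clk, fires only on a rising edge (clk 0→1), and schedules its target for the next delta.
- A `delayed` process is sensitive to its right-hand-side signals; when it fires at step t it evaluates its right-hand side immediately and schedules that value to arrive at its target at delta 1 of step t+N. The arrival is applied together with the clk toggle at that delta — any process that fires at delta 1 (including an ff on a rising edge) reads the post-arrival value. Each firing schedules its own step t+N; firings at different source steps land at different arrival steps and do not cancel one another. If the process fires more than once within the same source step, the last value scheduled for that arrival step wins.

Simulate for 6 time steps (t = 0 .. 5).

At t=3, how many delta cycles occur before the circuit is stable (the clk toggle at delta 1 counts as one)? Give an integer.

3

t=0 Δ0: s5=1 s2=1 s4=1 clk=0 s1=0 s0=1 s3=0 s6=1
  Δ1: clk:0→1
  Δ2: s4:1→0
  Δ3: s6:1→0
  (3Δ to stable)
t=1 Δ0: s5=1 s2=1 s4=0 clk=1 s1=0 s0=1 s3=0 s6=0
  Δ1: clk:1→0
  (1Δ to stable)
t=2 Δ0: s5=1 s2=1 s4=0 clk=0 s1=0 s0=1 s3=0 s6=0
  Δ1: clk:0→1
  (1Δ to stable)
t=3 Δ0: s5=1 s2=1 s4=0 clk=1 s1=0 s0=1 s3=0 s6=0
  Δ1: s2:1→0, clk:1→0
  Δ2: s5:1→0
  Δ3: s0:1→0
  (3Δ to stable)
t=4 Δ0: s5=0 s2=0 s4=0 clk=0 s1=0 s0=0 s3=0 s6=0
  Δ1: clk:0→1
  (1Δ to stable)
t=5 Δ0: s5=0 s2=0 s4=0 clk=1 s1=0 s0=0 s3=0 s6=0
  Δ1: clk:1→0
  (1Δ to stable)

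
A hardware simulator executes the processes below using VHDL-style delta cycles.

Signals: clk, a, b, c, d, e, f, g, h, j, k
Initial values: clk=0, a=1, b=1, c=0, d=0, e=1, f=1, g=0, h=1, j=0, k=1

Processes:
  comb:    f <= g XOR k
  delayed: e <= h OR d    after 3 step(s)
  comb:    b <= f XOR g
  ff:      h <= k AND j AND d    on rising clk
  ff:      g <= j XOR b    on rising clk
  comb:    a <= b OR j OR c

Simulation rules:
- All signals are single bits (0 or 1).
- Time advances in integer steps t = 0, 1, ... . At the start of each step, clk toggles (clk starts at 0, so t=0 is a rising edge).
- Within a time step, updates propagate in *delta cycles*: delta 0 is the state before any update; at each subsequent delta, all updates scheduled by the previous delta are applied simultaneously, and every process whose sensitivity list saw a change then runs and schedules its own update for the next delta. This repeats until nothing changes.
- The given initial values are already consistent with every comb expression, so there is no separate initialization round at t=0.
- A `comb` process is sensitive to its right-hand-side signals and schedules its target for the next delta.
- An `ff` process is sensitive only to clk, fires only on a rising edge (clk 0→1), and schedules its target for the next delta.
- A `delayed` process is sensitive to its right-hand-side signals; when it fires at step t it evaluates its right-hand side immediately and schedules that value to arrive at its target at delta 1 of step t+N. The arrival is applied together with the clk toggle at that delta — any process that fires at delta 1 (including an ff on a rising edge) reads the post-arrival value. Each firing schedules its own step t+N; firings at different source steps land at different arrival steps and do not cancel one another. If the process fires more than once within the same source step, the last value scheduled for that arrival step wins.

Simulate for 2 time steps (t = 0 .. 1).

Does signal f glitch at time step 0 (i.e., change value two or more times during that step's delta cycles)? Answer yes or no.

no

[bits: g,e,clk,c,j,h,k,d,f,b,a]
t=0: Δ0=01000110111 Δ1=01100110111 Δ2=11100010111 Δ3=11100010001 Δ4=11100010010 Δ5=11100010011 | 5Δ
t=1: Δ0=11100010011 Δ1=11000010011 | 1Δ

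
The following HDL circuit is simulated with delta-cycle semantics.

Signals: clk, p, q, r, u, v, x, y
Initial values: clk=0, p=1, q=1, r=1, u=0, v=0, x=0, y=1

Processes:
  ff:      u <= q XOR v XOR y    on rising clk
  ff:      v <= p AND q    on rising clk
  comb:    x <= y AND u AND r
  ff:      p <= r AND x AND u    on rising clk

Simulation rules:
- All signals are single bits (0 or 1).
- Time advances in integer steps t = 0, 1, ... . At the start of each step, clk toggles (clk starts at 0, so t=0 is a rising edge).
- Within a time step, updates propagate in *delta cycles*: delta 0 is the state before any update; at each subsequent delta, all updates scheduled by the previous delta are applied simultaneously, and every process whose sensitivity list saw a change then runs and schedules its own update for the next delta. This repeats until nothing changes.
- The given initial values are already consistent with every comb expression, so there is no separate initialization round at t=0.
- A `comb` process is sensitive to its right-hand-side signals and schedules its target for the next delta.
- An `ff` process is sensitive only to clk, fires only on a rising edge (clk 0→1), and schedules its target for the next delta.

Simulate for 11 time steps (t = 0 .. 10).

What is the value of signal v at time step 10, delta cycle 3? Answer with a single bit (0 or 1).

[bits: x,clk,r,q,p,u,v,y]
t=0: Δ0=00111001 Δ1=01111001 Δ2=01110011 | 2Δ
t=1: Δ0=01110011 Δ1=00110011 | 1Δ
t=2: Δ0=00110011 Δ1=01110011 Δ2=01110101 Δ3=11110101 | 3Δ
t=3: Δ0=11110101 Δ1=10110101 | 1Δ
t=4: Δ0=10110101 Δ1=11110101 Δ2=11111001 Δ3=01111001 | 3Δ
t=5: Δ0=01111001 Δ1=00111001 | 1Δ
t=6: Δ0=00111001 Δ1=01111001 Δ2=01110011 | 2Δ
t=7: Δ0=01110011 Δ1=00110011 | 1Δ
t=8: Δ0=00110011 Δ1=01110011 Δ2=01110101 Δ3=11110101 | 3Δ
t=9: Δ0=11110101 Δ1=10110101 | 1Δ
t=10: Δ0=10110101 Δ1=11110101 Δ2=11111001 Δ3=01111001 | 3Δ

0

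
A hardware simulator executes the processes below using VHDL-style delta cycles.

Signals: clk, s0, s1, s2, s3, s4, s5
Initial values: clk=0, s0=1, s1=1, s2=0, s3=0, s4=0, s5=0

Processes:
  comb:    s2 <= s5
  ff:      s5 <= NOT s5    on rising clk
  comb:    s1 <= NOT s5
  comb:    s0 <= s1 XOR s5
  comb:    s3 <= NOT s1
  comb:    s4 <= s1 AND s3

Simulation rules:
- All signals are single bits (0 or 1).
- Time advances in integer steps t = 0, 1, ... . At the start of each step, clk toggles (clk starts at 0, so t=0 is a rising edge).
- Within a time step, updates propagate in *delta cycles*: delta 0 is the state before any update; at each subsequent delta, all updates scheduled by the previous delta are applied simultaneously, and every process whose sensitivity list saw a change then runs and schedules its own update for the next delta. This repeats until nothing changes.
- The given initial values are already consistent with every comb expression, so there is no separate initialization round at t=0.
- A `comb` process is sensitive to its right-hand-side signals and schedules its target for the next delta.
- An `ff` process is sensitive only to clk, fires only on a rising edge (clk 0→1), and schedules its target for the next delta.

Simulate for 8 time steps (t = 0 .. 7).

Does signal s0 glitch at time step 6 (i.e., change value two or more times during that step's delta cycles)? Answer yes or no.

yes

t=0 Δ0: s5=0 s4=0 s1=1 s0=1 s2=0 s3=0 clk=0
  Δ1: clk:0→1
  Δ2: s5:0→1
  Δ3: s1:1→0, s0:1→0, s2:0→1
  Δ4: s0:0→1, s3:0→1
  (4Δ to stable)
t=1 Δ0: s5=1 s4=0 s1=0 s0=1 s2=1 s3=1 clk=1
  Δ1: clk:1→0
  (1Δ to stable)
t=2 Δ0: s5=1 s4=0 s1=0 s0=1 s2=1 s3=1 clk=0
  Δ1: clk:0→1
  Δ2: s5:1→0
  Δ3: s1:0→1, s0:1→0, s2:1→0
  Δ4: s4:0→1, s0:0→1, s3:1→0
  Δ5: s4:1→0
  (5Δ to stable)
t=3 Δ0: s5=0 s4=0 s1=1 s0=1 s2=0 s3=0 clk=1
  Δ1: clk:1→0
  (1Δ to stable)
t=4 Δ0: s5=0 s4=0 s1=1 s0=1 s2=0 s3=0 clk=0
  Δ1: clk:0→1
  Δ2: s5:0→1
  Δ3: s1:1→0, s0:1→0, s2:0→1
  Δ4: s0:0→1, s3:0→1
  (4Δ to stable)
t=5 Δ0: s5=1 s4=0 s1=0 s0=1 s2=1 s3=1 clk=1
  Δ1: clk:1→0
  (1Δ to stable)
t=6 Δ0: s5=1 s4=0 s1=0 s0=1 s2=1 s3=1 clk=0
  Δ1: clk:0→1
  Δ2: s5:1→0
  Δ3: s1:0→1, s0:1→0, s2:1→0
  Δ4: s4:0→1, s0:0→1, s3:1→0
  Δ5: s4:1→0
  (5Δ to stable)
t=7 Δ0: s5=0 s4=0 s1=1 s0=1 s2=0 s3=0 clk=1
  Δ1: clk:1→0
  (1Δ to stable)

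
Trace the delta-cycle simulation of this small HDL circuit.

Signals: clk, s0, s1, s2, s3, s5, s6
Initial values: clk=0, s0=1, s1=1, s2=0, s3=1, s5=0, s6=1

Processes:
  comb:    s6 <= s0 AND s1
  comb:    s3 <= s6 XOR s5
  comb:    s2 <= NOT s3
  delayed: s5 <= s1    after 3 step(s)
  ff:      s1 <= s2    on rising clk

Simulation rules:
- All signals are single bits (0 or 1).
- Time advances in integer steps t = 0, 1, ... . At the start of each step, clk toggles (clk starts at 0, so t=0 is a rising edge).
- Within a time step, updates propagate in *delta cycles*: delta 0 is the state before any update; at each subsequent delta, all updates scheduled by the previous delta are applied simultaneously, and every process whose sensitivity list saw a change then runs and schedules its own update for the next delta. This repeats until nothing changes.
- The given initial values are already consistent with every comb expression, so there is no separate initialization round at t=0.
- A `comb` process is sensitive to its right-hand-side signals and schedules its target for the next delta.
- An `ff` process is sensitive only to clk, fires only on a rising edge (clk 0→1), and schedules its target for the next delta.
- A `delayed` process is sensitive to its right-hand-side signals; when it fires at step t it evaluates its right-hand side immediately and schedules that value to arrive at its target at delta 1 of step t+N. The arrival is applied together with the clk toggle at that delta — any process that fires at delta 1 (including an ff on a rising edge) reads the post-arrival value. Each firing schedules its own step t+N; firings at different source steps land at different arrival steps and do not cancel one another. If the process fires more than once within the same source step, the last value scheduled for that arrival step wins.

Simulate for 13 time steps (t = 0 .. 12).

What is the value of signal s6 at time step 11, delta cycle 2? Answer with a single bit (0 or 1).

0

t=0 Δ0: s1=1 s5=0 clk=0 s6=1 s2=0 s3=1 s0=1
  Δ1: clk:0→1
  Δ2: s1:1→0
  Δ3: s6:1→0
  Δ4: s3:1→0
  Δ5: s2:0→1
  (5Δ to stable)
t=1 Δ0: s1=0 s5=0 clk=1 s6=0 s2=1 s3=0 s0=1
  Δ1: clk:1→0
  (1Δ to stable)
t=2 Δ0: s1=0 s5=0 clk=0 s6=0 s2=1 s3=0 s0=1
  Δ1: clk:0→1
  Δ2: s1:0→1
  Δ3: s6:0→1
  Δ4: s3:0→1
  Δ5: s2:1→0
  (5Δ to stable)
t=3 Δ0: s1=1 s5=0 clk=1 s6=1 s2=0 s3=1 s0=1
  Δ1: clk:1→0
  (1Δ to stable)
t=4 Δ0: s1=1 s5=0 clk=0 s6=1 s2=0 s3=1 s0=1
  Δ1: clk:0→1
  Δ2: s1:1→0
  Δ3: s6:1→0
  Δ4: s3:1→0
  Δ5: s2:0→1
  (5Δ to stable)
t=5 Δ0: s1=0 s5=0 clk=1 s6=0 s2=1 s3=0 s0=1
  Δ1: s5:0→1, clk:1→0
  Δ2: s3:0→1
  Δ3: s2:1→0
  (3Δ to stable)
t=6 Δ0: s1=0 s5=1 clk=0 s6=0 s2=0 s3=1 s0=1
  Δ1: clk:0→1
  (1Δ to stable)
t=7 Δ0: s1=0 s5=1 clk=1 s6=0 s2=0 s3=1 s0=1
  Δ1: s5:1→0, clk:1→0
  Δ2: s3:1→0
  Δ3: s2:0→1
  (3Δ to stable)
t=8 Δ0: s1=0 s5=0 clk=0 s6=0 s2=1 s3=0 s0=1
  Δ1: clk:0→1
  Δ2: s1:0→1
  Δ3: s6:0→1
  Δ4: s3:0→1
  Δ5: s2:1→0
  (5Δ to stable)
t=9 Δ0: s1=1 s5=0 clk=1 s6=1 s2=0 s3=1 s0=1
  Δ1: clk:1→0
  (1Δ to stable)
t=10 Δ0: s1=1 s5=0 clk=0 s6=1 s2=0 s3=1 s0=1
  Δ1: clk:0→1
  Δ2: s1:1→0
  Δ3: s6:1→0
  Δ4: s3:1→0
  Δ5: s2:0→1
  (5Δ to stable)
t=11 Δ0: s1=0 s5=0 clk=1 s6=0 s2=1 s3=0 s0=1
  Δ1: s5:0→1, clk:1→0
  Δ2: s3:0→1
  Δ3: s2:1→0
  (3Δ to stable)
t=12 Δ0: s1=0 s5=1 clk=0 s6=0 s2=0 s3=1 s0=1
  Δ1: clk:0→1
  (1Δ to stable)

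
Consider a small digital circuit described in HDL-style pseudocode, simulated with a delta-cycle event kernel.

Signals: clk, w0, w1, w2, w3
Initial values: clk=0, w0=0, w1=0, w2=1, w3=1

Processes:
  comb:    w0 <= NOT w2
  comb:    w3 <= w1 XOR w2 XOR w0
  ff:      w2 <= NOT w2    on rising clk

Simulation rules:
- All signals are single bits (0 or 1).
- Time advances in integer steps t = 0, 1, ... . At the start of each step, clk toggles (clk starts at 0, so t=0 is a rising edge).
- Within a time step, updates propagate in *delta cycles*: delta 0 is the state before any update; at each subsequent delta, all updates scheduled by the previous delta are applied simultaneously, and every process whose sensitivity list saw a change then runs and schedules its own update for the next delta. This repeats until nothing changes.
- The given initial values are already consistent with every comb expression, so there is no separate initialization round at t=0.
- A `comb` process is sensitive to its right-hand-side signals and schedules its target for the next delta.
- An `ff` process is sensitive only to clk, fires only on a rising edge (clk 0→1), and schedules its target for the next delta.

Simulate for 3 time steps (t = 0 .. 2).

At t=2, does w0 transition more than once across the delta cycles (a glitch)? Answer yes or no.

t=0 Δ0: w0=0 w1=0 w2=1 clk=0 w3=1
  Δ1: clk:0→1
  Δ2: w2:1→0
  Δ3: w0:0→1, w3:1→0
  Δ4: w3:0→1
  (4Δ to stable)
t=1 Δ0: w0=1 w1=0 w2=0 clk=1 w3=1
  Δ1: clk:1→0
  (1Δ to stable)
t=2 Δ0: w0=1 w1=0 w2=0 clk=0 w3=1
  Δ1: clk:0→1
  Δ2: w2:0→1
  Δ3: w0:1→0, w3:1→0
  Δ4: w3:0→1
  (4Δ to stable)

no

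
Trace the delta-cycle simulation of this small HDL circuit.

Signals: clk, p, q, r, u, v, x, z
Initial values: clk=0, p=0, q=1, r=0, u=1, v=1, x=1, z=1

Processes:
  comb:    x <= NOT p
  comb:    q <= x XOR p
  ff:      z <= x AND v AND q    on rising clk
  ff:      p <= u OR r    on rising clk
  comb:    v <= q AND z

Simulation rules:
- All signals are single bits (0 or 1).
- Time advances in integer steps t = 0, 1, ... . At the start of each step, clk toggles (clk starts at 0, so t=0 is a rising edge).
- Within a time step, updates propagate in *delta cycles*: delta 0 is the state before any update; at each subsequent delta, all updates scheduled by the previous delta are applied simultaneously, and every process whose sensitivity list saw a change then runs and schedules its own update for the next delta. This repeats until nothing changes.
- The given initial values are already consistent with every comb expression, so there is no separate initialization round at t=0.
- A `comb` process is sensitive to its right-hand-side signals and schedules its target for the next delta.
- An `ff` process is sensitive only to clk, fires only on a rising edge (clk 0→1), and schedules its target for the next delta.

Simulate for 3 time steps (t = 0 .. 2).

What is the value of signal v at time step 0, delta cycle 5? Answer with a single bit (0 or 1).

1

t=0 Δ0: x=1 u=1 q=1 v=1 z=1 clk=0 p=0 r=0
  Δ1: clk:0→1
  Δ2: p:0→1
  Δ3: x:1→0, q:1→0
  Δ4: q:0→1, v:1→0
  Δ5: v:0→1
  (5Δ to stable)
t=1 Δ0: x=0 u=1 q=1 v=1 z=1 clk=1 p=1 r=0
  Δ1: clk:1→0
  (1Δ to stable)
t=2 Δ0: x=0 u=1 q=1 v=1 z=1 clk=0 p=1 r=0
  Δ1: clk:0→1
  Δ2: z:1→0
  Δ3: v:1→0
  (3Δ to stable)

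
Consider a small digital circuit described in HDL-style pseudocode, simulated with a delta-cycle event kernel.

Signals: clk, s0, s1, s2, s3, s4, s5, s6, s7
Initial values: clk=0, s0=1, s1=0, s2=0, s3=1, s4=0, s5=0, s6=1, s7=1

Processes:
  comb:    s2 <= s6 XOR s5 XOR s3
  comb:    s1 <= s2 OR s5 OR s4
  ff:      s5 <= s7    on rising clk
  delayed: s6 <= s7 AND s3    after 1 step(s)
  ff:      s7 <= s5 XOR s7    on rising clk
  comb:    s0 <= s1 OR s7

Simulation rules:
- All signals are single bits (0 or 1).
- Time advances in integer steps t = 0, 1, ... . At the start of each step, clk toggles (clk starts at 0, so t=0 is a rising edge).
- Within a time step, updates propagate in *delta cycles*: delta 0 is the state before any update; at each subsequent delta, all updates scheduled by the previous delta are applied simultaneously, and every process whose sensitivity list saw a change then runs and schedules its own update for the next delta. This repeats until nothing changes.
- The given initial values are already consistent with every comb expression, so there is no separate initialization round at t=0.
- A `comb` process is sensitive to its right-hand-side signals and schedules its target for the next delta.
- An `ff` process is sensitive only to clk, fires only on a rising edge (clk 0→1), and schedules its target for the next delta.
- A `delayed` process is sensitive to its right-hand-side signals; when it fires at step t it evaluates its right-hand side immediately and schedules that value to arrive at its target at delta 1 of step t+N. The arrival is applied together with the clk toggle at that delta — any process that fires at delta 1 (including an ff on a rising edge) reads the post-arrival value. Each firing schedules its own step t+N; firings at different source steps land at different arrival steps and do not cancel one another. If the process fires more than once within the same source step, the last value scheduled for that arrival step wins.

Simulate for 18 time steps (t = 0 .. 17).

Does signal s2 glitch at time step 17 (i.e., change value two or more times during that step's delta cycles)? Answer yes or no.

t=0 Δ0: s2=0 s7=1 s6=1 s0=1 clk=0 s3=1 s5=0 s4=0 s1=0
  Δ1: clk:0→1
  Δ2: s5:0→1
  Δ3: s2:0→1, s1:0→1
  (3Δ to stable)
t=1 Δ0: s2=1 s7=1 s6=1 s0=1 clk=1 s3=1 s5=1 s4=0 s1=1
  Δ1: clk:1→0
  (1Δ to stable)
t=2 Δ0: s2=1 s7=1 s6=1 s0=1 clk=0 s3=1 s5=1 s4=0 s1=1
  Δ1: clk:0→1
  Δ2: s7:1→0
  (2Δ to stable)
t=3 Δ0: s2=1 s7=0 s6=1 s0=1 clk=1 s3=1 s5=1 s4=0 s1=1
  Δ1: s6:1→0, clk:1→0
  Δ2: s2:1→0
  (2Δ to stable)
t=4 Δ0: s2=0 s7=0 s6=0 s0=1 clk=0 s3=1 s5=1 s4=0 s1=1
  Δ1: clk:0→1
  Δ2: s7:0→1, s5:1→0
  Δ3: s2:0→1, s1:1→0
  Δ4: s1:0→1
  (4Δ to stable)
t=5 Δ0: s2=1 s7=1 s6=0 s0=1 clk=1 s3=1 s5=0 s4=0 s1=1
  Δ1: s6:0→1, clk:1→0
  Δ2: s2:1→0
  Δ3: s1:1→0
  (3Δ to stable)
t=6 Δ0: s2=0 s7=1 s6=1 s0=1 clk=0 s3=1 s5=0 s4=0 s1=0
  Δ1: clk:0→1
  Δ2: s5:0→1
  Δ3: s2:0→1, s1:0→1
  (3Δ to stable)
t=7 Δ0: s2=1 s7=1 s6=1 s0=1 clk=1 s3=1 s5=1 s4=0 s1=1
  Δ1: clk:1→0
  (1Δ to stable)
t=8 Δ0: s2=1 s7=1 s6=1 s0=1 clk=0 s3=1 s5=1 s4=0 s1=1
  Δ1: clk:0→1
  Δ2: s7:1→0
  (2Δ to stable)
t=9 Δ0: s2=1 s7=0 s6=1 s0=1 clk=1 s3=1 s5=1 s4=0 s1=1
  Δ1: s6:1→0, clk:1→0
  Δ2: s2:1→0
  (2Δ to stable)
t=10 Δ0: s2=0 s7=0 s6=0 s0=1 clk=0 s3=1 s5=1 s4=0 s1=1
  Δ1: clk:0→1
  Δ2: s7:0→1, s5:1→0
  Δ3: s2:0→1, s1:1→0
  Δ4: s1:0→1
  (4Δ to stable)
t=11 Δ0: s2=1 s7=1 s6=0 s0=1 clk=1 s3=1 s5=0 s4=0 s1=1
  Δ1: s6:0→1, clk:1→0
  Δ2: s2:1→0
  Δ3: s1:1→0
  (3Δ to stable)
t=12 Δ0: s2=0 s7=1 s6=1 s0=1 clk=0 s3=1 s5=0 s4=0 s1=0
  Δ1: clk:0→1
  Δ2: s5:0→1
  Δ3: s2:0→1, s1:0→1
  (3Δ to stable)
t=13 Δ0: s2=1 s7=1 s6=1 s0=1 clk=1 s3=1 s5=1 s4=0 s1=1
  Δ1: clk:1→0
  (1Δ to stable)
t=14 Δ0: s2=1 s7=1 s6=1 s0=1 clk=0 s3=1 s5=1 s4=0 s1=1
  Δ1: clk:0→1
  Δ2: s7:1→0
  (2Δ to stable)
t=15 Δ0: s2=1 s7=0 s6=1 s0=1 clk=1 s3=1 s5=1 s4=0 s1=1
  Δ1: s6:1→0, clk:1→0
  Δ2: s2:1→0
  (2Δ to stable)
t=16 Δ0: s2=0 s7=0 s6=0 s0=1 clk=0 s3=1 s5=1 s4=0 s1=1
  Δ1: clk:0→1
  Δ2: s7:0→1, s5:1→0
  Δ3: s2:0→1, s1:1→0
  Δ4: s1:0→1
  (4Δ to stable)
t=17 Δ0: s2=1 s7=1 s6=0 s0=1 clk=1 s3=1 s5=0 s4=0 s1=1
  Δ1: s6:0→1, clk:1→0
  Δ2: s2:1→0
  Δ3: s1:1→0
  (3Δ to stable)

no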